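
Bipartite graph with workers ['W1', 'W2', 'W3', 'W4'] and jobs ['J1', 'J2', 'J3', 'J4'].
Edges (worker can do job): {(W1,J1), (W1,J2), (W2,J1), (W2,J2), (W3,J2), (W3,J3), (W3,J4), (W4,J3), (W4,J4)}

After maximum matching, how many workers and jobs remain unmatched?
Unmatched: 0 workers, 0 jobs

Maximum matching size: 4
Workers: 4 total, 4 matched, 0 unmatched
Jobs: 4 total, 4 matched, 0 unmatched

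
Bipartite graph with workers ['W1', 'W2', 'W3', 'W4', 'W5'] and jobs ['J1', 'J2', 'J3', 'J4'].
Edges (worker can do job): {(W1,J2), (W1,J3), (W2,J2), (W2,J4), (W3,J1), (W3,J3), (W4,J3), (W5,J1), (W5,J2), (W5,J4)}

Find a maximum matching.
Matching: {(W1,J2), (W3,J1), (W4,J3), (W5,J4)}

Maximum matching (size 4):
  W1 → J2
  W3 → J1
  W4 → J3
  W5 → J4

Each worker is assigned to at most one job, and each job to at most one worker.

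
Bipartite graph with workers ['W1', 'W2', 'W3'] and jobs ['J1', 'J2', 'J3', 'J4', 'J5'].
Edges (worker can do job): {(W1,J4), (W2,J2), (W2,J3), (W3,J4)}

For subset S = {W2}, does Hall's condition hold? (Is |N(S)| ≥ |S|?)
Yes: |N(S)| = 2, |S| = 1

Subset S = {W2}
Neighbors N(S) = {J2, J3}

|N(S)| = 2, |S| = 1
Hall's condition: |N(S)| ≥ |S| is satisfied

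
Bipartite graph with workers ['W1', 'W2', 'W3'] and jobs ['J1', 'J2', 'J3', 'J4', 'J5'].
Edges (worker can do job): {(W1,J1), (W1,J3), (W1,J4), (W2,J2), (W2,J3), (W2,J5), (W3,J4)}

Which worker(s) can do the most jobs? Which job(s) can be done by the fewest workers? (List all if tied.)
Most versatile: W1, W2 (3 jobs); Least covered: J1, J2, J5 (1 workers)

Worker degrees (jobs they can do): W1:3, W2:3, W3:1
Job degrees (workers who can do it): J1:1, J2:1, J3:2, J4:2, J5:1

Maximum worker degree is 3, achieved by: W1, W2
Minimum job degree is 1, achieved by: J1, J2, J5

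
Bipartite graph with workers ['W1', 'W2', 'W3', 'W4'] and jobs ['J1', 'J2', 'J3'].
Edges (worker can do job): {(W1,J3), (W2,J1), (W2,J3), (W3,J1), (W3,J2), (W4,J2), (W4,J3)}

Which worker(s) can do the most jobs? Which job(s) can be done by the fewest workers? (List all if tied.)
Most versatile: W2, W3, W4 (2 jobs); Least covered: J1, J2 (2 workers)

Worker degrees (jobs they can do): W1:1, W2:2, W3:2, W4:2
Job degrees (workers who can do it): J1:2, J2:2, J3:3

Maximum worker degree is 2, achieved by: W2, W3, W4
Minimum job degree is 2, achieved by: J1, J2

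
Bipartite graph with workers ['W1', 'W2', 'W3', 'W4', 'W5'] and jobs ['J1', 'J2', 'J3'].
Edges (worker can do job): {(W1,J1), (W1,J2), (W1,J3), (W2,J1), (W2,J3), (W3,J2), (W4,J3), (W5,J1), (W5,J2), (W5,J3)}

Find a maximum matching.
Matching: {(W1,J1), (W3,J2), (W5,J3)}

Maximum matching (size 3):
  W1 → J1
  W3 → J2
  W5 → J3

Each worker is assigned to at most one job, and each job to at most one worker.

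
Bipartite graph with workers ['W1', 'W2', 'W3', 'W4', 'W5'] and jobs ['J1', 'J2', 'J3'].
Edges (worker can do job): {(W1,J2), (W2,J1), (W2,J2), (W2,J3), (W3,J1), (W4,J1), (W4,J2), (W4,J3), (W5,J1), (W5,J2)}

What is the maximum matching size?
Maximum matching size = 3

Maximum matching: {(W3,J1), (W4,J3), (W5,J2)}
Size: 3

This assigns 3 workers to 3 distinct jobs.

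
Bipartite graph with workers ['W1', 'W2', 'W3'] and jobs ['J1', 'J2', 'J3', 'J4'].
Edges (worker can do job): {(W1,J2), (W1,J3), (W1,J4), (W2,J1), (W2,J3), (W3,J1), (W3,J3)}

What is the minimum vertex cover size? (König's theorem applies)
Minimum vertex cover size = 3

By König's theorem: in bipartite graphs,
min vertex cover = max matching = 3

Maximum matching has size 3, so minimum vertex cover also has size 3.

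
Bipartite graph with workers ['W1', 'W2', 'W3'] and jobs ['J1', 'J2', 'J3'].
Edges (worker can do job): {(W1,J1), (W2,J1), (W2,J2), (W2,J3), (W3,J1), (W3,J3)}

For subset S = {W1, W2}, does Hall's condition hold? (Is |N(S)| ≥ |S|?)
Yes: |N(S)| = 3, |S| = 2

Subset S = {W1, W2}
Neighbors N(S) = {J1, J2, J3}

|N(S)| = 3, |S| = 2
Hall's condition: |N(S)| ≥ |S| is satisfied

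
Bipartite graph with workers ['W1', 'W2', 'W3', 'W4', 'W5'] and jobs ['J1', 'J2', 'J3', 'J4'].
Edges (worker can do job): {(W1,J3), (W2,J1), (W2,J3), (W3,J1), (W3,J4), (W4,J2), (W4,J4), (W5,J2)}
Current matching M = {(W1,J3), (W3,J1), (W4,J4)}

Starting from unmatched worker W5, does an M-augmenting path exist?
Yes: W5 → J2

An M-augmenting path alternates non-matching / matching edges, starting and ending at unmatched vertices.
Path: W5 → J2
(J2 is unmatched in M, so the path is augmenting.)
Flipping edges along this path would increase |M| from 3 to 4.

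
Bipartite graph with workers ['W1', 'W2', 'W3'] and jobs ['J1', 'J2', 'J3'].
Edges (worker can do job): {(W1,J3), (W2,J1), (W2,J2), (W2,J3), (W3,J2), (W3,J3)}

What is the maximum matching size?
Maximum matching size = 3

Maximum matching: {(W1,J3), (W2,J1), (W3,J2)}
Size: 3

This assigns 3 workers to 3 distinct jobs.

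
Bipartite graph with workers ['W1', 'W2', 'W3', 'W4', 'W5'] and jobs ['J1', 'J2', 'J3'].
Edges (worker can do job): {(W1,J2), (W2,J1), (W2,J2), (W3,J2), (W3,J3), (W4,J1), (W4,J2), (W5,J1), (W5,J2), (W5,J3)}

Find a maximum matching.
Matching: {(W3,J2), (W4,J1), (W5,J3)}

Maximum matching (size 3):
  W3 → J2
  W4 → J1
  W5 → J3

Each worker is assigned to at most one job, and each job to at most one worker.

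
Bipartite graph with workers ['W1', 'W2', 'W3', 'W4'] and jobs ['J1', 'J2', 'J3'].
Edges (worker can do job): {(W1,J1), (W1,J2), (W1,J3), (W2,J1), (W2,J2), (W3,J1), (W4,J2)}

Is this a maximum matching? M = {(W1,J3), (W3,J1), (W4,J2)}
Yes, size 3 is maximum

Proposed matching has size 3.
Maximum matching size for this graph: 3.

This is a maximum matching.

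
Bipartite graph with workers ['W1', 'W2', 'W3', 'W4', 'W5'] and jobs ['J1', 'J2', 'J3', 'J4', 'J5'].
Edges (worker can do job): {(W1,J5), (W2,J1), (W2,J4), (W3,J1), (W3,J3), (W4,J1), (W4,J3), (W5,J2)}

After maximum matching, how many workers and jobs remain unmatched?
Unmatched: 0 workers, 0 jobs

Maximum matching size: 5
Workers: 5 total, 5 matched, 0 unmatched
Jobs: 5 total, 5 matched, 0 unmatched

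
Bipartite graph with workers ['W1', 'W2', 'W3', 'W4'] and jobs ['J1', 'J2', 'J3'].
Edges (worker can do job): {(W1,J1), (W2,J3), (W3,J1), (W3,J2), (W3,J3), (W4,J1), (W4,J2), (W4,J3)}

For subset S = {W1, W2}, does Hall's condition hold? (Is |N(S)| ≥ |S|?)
Yes: |N(S)| = 2, |S| = 2

Subset S = {W1, W2}
Neighbors N(S) = {J1, J3}

|N(S)| = 2, |S| = 2
Hall's condition: |N(S)| ≥ |S| is satisfied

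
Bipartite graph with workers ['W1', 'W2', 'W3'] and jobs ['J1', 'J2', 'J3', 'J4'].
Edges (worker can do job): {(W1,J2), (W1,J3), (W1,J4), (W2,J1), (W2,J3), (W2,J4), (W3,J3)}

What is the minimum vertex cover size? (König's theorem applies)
Minimum vertex cover size = 3

By König's theorem: in bipartite graphs,
min vertex cover = max matching = 3

Maximum matching has size 3, so minimum vertex cover also has size 3.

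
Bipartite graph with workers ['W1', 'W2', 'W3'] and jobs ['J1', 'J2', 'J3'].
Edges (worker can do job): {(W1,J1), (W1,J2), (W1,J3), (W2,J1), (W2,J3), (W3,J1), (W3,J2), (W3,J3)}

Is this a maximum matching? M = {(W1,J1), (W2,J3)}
No, size 2 is not maximum

Proposed matching has size 2.
Maximum matching size for this graph: 3.

This is NOT maximum - can be improved to size 3.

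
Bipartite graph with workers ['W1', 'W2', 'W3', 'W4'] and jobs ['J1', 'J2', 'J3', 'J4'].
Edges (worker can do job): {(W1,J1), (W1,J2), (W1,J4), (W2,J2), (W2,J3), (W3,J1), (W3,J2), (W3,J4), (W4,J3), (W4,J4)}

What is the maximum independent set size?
Maximum independent set = 4

By König's theorem:
- Min vertex cover = Max matching = 4
- Max independent set = Total vertices - Min vertex cover
- Max independent set = 8 - 4 = 4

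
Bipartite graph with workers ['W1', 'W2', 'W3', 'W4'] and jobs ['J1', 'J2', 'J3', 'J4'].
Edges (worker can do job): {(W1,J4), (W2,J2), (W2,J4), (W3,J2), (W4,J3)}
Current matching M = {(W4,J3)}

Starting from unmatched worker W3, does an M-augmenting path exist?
Yes: W3 → J2

An M-augmenting path alternates non-matching / matching edges, starting and ending at unmatched vertices.
Path: W3 → J2
(J2 is unmatched in M, so the path is augmenting.)
Flipping edges along this path would increase |M| from 1 to 2.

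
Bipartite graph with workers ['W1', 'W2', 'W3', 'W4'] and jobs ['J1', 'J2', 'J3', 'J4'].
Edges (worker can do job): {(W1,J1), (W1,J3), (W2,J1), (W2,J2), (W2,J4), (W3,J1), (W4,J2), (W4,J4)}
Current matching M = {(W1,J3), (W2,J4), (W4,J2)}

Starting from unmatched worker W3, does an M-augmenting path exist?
Yes: W3 → J1

An M-augmenting path alternates non-matching / matching edges, starting and ending at unmatched vertices.
Path: W3 → J1
(J1 is unmatched in M, so the path is augmenting.)
Flipping edges along this path would increase |M| from 3 to 4.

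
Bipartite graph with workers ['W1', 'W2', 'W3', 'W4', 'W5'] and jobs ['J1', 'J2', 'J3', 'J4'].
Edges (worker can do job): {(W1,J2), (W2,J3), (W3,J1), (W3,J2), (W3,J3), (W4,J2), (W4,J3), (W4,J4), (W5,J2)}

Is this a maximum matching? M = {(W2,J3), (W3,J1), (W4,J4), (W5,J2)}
Yes, size 4 is maximum

Proposed matching has size 4.
Maximum matching size for this graph: 4.

This is a maximum matching.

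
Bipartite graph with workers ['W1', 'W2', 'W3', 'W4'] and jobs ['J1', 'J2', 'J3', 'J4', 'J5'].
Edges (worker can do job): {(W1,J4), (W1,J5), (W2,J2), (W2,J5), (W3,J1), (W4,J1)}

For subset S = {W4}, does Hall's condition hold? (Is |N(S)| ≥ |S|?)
Yes: |N(S)| = 1, |S| = 1

Subset S = {W4}
Neighbors N(S) = {J1}

|N(S)| = 1, |S| = 1
Hall's condition: |N(S)| ≥ |S| is satisfied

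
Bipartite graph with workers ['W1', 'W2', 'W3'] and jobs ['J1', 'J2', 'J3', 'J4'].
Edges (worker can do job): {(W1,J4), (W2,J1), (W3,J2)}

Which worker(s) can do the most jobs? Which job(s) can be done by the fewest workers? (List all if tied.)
Most versatile: W1, W2, W3 (1 jobs); Least covered: J3 (0 workers)

Worker degrees (jobs they can do): W1:1, W2:1, W3:1
Job degrees (workers who can do it): J1:1, J2:1, J3:0, J4:1

Maximum worker degree is 1, achieved by: W1, W2, W3
Minimum job degree is 0, achieved by: J3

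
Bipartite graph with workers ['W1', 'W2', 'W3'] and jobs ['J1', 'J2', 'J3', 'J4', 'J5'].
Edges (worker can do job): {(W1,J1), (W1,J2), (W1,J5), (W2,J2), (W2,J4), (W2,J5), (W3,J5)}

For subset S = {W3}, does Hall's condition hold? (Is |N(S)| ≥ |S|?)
Yes: |N(S)| = 1, |S| = 1

Subset S = {W3}
Neighbors N(S) = {J5}

|N(S)| = 1, |S| = 1
Hall's condition: |N(S)| ≥ |S| is satisfied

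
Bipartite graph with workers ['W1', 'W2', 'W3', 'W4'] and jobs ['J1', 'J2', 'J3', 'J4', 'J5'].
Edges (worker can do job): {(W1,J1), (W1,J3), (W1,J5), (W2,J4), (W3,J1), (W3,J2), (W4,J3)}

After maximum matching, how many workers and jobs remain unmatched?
Unmatched: 0 workers, 1 jobs

Maximum matching size: 4
Workers: 4 total, 4 matched, 0 unmatched
Jobs: 5 total, 4 matched, 1 unmatched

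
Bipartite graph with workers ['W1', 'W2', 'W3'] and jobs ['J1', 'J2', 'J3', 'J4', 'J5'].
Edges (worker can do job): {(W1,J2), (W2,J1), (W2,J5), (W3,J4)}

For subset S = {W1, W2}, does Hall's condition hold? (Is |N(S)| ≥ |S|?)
Yes: |N(S)| = 3, |S| = 2

Subset S = {W1, W2}
Neighbors N(S) = {J1, J2, J5}

|N(S)| = 3, |S| = 2
Hall's condition: |N(S)| ≥ |S| is satisfied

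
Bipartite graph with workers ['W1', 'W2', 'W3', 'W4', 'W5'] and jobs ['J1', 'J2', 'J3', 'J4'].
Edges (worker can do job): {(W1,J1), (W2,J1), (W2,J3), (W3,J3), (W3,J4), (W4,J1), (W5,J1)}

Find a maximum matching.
Matching: {(W2,J3), (W3,J4), (W5,J1)}

Maximum matching (size 3):
  W2 → J3
  W3 → J4
  W5 → J1

Each worker is assigned to at most one job, and each job to at most one worker.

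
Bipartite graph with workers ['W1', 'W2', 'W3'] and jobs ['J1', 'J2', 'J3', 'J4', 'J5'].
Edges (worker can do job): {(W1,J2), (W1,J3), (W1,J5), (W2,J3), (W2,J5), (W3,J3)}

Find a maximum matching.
Matching: {(W1,J2), (W2,J5), (W3,J3)}

Maximum matching (size 3):
  W1 → J2
  W2 → J5
  W3 → J3

Each worker is assigned to at most one job, and each job to at most one worker.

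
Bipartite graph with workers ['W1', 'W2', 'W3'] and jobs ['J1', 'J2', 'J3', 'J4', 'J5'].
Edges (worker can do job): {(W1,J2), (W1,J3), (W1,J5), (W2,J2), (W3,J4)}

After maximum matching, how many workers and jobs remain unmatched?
Unmatched: 0 workers, 2 jobs

Maximum matching size: 3
Workers: 3 total, 3 matched, 0 unmatched
Jobs: 5 total, 3 matched, 2 unmatched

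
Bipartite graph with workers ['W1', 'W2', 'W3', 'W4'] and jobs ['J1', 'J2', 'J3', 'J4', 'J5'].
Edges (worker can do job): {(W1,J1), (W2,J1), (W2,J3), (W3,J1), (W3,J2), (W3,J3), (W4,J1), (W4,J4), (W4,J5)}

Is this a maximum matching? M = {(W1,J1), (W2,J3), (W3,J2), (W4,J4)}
Yes, size 4 is maximum

Proposed matching has size 4.
Maximum matching size for this graph: 4.

This is a maximum matching.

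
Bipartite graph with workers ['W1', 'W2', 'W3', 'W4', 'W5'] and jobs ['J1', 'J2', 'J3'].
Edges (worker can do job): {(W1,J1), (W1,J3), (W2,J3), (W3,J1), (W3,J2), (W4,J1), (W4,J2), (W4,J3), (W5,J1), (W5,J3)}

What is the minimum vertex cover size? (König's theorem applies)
Minimum vertex cover size = 3

By König's theorem: in bipartite graphs,
min vertex cover = max matching = 3

Maximum matching has size 3, so minimum vertex cover also has size 3.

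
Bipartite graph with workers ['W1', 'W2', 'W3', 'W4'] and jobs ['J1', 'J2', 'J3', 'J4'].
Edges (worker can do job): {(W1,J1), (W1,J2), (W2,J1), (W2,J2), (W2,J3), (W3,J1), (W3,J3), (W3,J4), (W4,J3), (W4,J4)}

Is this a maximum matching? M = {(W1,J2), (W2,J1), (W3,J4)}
No, size 3 is not maximum

Proposed matching has size 3.
Maximum matching size for this graph: 4.

This is NOT maximum - can be improved to size 4.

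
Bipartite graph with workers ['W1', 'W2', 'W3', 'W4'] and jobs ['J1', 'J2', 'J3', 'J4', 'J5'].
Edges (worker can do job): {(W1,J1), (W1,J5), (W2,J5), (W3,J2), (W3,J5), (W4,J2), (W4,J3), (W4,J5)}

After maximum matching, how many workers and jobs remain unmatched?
Unmatched: 0 workers, 1 jobs

Maximum matching size: 4
Workers: 4 total, 4 matched, 0 unmatched
Jobs: 5 total, 4 matched, 1 unmatched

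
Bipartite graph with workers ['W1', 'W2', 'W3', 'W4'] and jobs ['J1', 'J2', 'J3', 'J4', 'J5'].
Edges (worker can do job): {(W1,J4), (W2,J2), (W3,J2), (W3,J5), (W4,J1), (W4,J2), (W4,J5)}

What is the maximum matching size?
Maximum matching size = 4

Maximum matching: {(W1,J4), (W2,J2), (W3,J5), (W4,J1)}
Size: 4

This assigns 4 workers to 4 distinct jobs.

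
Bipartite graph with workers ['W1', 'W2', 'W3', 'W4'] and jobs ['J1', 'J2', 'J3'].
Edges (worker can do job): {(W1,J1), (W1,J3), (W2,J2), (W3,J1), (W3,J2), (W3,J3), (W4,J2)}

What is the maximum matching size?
Maximum matching size = 3

Maximum matching: {(W1,J1), (W3,J3), (W4,J2)}
Size: 3

This assigns 3 workers to 3 distinct jobs.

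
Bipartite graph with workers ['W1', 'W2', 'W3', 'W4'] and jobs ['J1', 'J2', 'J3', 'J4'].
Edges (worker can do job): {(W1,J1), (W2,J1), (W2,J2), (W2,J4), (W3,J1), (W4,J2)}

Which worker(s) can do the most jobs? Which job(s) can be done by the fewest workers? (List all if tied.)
Most versatile: W2 (3 jobs); Least covered: J3 (0 workers)

Worker degrees (jobs they can do): W1:1, W2:3, W3:1, W4:1
Job degrees (workers who can do it): J1:3, J2:2, J3:0, J4:1

Maximum worker degree is 3, achieved by: W2
Minimum job degree is 0, achieved by: J3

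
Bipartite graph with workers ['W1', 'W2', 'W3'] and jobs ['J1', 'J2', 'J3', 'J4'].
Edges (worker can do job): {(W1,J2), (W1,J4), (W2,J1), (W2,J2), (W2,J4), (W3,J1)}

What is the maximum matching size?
Maximum matching size = 3

Maximum matching: {(W1,J4), (W2,J2), (W3,J1)}
Size: 3

This assigns 3 workers to 3 distinct jobs.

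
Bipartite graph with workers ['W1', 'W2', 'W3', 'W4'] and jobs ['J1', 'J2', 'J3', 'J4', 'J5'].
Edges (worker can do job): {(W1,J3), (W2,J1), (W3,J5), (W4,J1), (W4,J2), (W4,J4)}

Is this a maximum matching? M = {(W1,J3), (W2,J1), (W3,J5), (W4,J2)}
Yes, size 4 is maximum

Proposed matching has size 4.
Maximum matching size for this graph: 4.

This is a maximum matching.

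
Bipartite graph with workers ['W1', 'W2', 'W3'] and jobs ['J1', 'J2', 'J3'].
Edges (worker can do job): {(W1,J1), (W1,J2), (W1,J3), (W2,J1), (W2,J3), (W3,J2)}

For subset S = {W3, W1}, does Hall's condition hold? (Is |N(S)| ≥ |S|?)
Yes: |N(S)| = 3, |S| = 2

Subset S = {W3, W1}
Neighbors N(S) = {J1, J2, J3}

|N(S)| = 3, |S| = 2
Hall's condition: |N(S)| ≥ |S| is satisfied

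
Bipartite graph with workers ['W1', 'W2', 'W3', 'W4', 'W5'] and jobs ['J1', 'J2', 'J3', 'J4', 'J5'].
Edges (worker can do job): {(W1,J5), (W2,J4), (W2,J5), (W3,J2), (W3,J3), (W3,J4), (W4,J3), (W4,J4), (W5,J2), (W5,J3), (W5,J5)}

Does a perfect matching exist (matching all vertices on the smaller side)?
No, maximum matching has size 4 < 5

Maximum matching has size 4, need 5 for perfect matching.
Unmatched workers: ['W2']
Unmatched jobs: ['J1']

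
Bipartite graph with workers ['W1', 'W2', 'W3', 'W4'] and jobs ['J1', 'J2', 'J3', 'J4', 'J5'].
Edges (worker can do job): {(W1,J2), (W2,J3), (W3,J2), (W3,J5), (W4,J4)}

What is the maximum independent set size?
Maximum independent set = 5

By König's theorem:
- Min vertex cover = Max matching = 4
- Max independent set = Total vertices - Min vertex cover
- Max independent set = 9 - 4 = 5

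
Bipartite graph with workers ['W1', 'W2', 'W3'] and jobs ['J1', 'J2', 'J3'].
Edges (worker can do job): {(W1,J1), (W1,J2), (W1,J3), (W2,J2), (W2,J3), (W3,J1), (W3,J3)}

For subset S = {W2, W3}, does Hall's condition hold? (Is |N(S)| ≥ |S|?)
Yes: |N(S)| = 3, |S| = 2

Subset S = {W2, W3}
Neighbors N(S) = {J1, J2, J3}

|N(S)| = 3, |S| = 2
Hall's condition: |N(S)| ≥ |S| is satisfied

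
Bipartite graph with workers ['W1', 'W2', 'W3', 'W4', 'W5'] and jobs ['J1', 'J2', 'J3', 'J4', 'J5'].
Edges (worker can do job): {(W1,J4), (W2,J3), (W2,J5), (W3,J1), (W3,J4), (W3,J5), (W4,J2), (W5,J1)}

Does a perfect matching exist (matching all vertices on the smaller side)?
Yes, perfect matching exists (size 5)

Perfect matching: {(W1,J4), (W2,J3), (W3,J5), (W4,J2), (W5,J1)}
All 5 vertices on the smaller side are matched.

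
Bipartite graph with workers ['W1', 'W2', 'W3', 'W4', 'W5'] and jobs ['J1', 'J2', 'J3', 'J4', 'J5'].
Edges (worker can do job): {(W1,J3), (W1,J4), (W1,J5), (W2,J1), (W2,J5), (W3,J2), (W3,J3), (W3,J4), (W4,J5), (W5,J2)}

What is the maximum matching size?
Maximum matching size = 5

Maximum matching: {(W1,J4), (W2,J1), (W3,J3), (W4,J5), (W5,J2)}
Size: 5

This assigns 5 workers to 5 distinct jobs.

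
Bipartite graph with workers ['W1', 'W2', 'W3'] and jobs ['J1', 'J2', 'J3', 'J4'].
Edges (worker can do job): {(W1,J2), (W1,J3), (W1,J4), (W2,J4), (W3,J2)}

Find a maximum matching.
Matching: {(W1,J3), (W2,J4), (W3,J2)}

Maximum matching (size 3):
  W1 → J3
  W2 → J4
  W3 → J2

Each worker is assigned to at most one job, and each job to at most one worker.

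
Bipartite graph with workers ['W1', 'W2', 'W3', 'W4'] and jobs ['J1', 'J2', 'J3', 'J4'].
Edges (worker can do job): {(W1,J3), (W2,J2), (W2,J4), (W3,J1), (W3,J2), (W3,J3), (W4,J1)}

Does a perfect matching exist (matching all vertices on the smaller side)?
Yes, perfect matching exists (size 4)

Perfect matching: {(W1,J3), (W2,J4), (W3,J2), (W4,J1)}
All 4 vertices on the smaller side are matched.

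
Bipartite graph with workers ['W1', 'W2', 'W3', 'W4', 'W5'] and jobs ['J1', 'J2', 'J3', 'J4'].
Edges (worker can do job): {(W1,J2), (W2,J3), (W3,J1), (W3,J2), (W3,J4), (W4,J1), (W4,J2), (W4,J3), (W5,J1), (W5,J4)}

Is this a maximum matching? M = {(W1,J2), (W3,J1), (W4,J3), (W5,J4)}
Yes, size 4 is maximum

Proposed matching has size 4.
Maximum matching size for this graph: 4.

This is a maximum matching.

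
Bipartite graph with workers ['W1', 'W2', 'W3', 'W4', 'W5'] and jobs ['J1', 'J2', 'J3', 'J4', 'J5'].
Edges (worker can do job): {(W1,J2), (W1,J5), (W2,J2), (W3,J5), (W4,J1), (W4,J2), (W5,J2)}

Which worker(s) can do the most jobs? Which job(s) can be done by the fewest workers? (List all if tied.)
Most versatile: W1, W4 (2 jobs); Least covered: J3, J4 (0 workers)

Worker degrees (jobs they can do): W1:2, W2:1, W3:1, W4:2, W5:1
Job degrees (workers who can do it): J1:1, J2:4, J3:0, J4:0, J5:2

Maximum worker degree is 2, achieved by: W1, W4
Minimum job degree is 0, achieved by: J3, J4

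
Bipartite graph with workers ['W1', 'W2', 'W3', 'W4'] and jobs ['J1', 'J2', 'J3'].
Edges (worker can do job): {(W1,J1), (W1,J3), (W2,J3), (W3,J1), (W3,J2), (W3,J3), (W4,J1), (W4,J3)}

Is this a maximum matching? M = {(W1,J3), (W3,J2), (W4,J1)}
Yes, size 3 is maximum

Proposed matching has size 3.
Maximum matching size for this graph: 3.

This is a maximum matching.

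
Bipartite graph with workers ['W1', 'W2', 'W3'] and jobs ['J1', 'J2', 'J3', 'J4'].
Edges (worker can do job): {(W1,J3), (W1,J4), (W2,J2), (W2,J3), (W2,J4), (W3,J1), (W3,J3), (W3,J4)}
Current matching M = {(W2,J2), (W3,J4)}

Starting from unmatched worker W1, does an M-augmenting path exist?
Yes: W1 → J4 → W3 → J1

An M-augmenting path alternates non-matching / matching edges, starting and ending at unmatched vertices.
Path: W1 → J4 → W3 → J1
(J1 is unmatched in M, so the path is augmenting.)
Flipping edges along this path would increase |M| from 2 to 3.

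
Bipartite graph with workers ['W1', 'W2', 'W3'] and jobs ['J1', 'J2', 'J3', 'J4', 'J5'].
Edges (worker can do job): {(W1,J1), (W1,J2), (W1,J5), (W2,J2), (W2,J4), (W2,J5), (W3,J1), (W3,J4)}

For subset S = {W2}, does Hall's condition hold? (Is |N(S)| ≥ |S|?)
Yes: |N(S)| = 3, |S| = 1

Subset S = {W2}
Neighbors N(S) = {J2, J4, J5}

|N(S)| = 3, |S| = 1
Hall's condition: |N(S)| ≥ |S| is satisfied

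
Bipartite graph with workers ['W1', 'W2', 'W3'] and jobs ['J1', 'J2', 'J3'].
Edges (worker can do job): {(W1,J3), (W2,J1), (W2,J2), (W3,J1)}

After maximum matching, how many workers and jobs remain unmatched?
Unmatched: 0 workers, 0 jobs

Maximum matching size: 3
Workers: 3 total, 3 matched, 0 unmatched
Jobs: 3 total, 3 matched, 0 unmatched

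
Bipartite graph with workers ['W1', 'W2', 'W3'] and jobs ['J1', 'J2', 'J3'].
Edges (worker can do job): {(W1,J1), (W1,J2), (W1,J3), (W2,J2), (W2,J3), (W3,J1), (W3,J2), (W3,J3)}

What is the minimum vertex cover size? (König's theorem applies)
Minimum vertex cover size = 3

By König's theorem: in bipartite graphs,
min vertex cover = max matching = 3

Maximum matching has size 3, so minimum vertex cover also has size 3.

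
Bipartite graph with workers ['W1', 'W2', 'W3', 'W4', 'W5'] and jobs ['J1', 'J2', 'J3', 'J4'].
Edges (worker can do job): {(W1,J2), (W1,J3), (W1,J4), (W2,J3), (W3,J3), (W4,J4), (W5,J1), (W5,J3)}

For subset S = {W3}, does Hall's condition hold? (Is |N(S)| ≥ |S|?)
Yes: |N(S)| = 1, |S| = 1

Subset S = {W3}
Neighbors N(S) = {J3}

|N(S)| = 1, |S| = 1
Hall's condition: |N(S)| ≥ |S| is satisfied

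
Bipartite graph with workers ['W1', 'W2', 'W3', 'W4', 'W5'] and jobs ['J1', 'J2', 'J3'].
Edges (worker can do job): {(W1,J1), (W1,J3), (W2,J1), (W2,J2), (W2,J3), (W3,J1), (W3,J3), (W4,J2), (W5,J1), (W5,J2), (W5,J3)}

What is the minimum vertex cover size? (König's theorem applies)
Minimum vertex cover size = 3

By König's theorem: in bipartite graphs,
min vertex cover = max matching = 3

Maximum matching has size 3, so minimum vertex cover also has size 3.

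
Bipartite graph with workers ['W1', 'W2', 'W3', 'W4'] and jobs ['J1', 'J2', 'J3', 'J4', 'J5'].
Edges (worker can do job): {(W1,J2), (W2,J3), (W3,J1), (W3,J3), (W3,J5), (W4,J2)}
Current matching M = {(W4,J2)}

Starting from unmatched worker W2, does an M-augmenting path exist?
Yes: W2 → J3

An M-augmenting path alternates non-matching / matching edges, starting and ending at unmatched vertices.
Path: W2 → J3
(J3 is unmatched in M, so the path is augmenting.)
Flipping edges along this path would increase |M| from 1 to 2.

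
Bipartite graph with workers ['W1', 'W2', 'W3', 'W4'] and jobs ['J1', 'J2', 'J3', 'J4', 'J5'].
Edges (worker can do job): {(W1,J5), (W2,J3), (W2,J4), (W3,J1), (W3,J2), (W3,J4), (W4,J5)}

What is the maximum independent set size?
Maximum independent set = 6

By König's theorem:
- Min vertex cover = Max matching = 3
- Max independent set = Total vertices - Min vertex cover
- Max independent set = 9 - 3 = 6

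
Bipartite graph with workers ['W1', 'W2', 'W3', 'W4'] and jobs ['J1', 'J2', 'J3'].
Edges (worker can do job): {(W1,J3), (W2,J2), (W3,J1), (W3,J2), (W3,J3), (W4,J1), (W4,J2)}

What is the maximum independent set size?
Maximum independent set = 4

By König's theorem:
- Min vertex cover = Max matching = 3
- Max independent set = Total vertices - Min vertex cover
- Max independent set = 7 - 3 = 4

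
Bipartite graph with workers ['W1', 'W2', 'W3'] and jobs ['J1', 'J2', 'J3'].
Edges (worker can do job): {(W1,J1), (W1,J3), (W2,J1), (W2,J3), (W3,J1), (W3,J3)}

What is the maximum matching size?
Maximum matching size = 2

Maximum matching: {(W1,J1), (W3,J3)}
Size: 2

This assigns 2 workers to 2 distinct jobs.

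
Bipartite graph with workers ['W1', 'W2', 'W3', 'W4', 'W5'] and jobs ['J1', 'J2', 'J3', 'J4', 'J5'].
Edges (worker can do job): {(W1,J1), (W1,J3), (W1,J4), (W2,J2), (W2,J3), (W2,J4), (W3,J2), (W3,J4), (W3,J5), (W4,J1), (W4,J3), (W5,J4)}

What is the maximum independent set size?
Maximum independent set = 5

By König's theorem:
- Min vertex cover = Max matching = 5
- Max independent set = Total vertices - Min vertex cover
- Max independent set = 10 - 5 = 5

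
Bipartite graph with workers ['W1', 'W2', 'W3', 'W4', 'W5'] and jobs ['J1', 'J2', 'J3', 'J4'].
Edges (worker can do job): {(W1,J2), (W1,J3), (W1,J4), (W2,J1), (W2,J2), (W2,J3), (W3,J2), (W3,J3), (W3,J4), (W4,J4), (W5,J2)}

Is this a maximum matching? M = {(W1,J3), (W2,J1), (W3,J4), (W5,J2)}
Yes, size 4 is maximum

Proposed matching has size 4.
Maximum matching size for this graph: 4.

This is a maximum matching.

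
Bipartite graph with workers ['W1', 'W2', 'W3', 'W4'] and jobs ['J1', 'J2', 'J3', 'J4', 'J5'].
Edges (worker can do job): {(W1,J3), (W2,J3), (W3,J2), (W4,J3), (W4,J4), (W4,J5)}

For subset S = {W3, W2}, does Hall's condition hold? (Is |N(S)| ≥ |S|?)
Yes: |N(S)| = 2, |S| = 2

Subset S = {W3, W2}
Neighbors N(S) = {J2, J3}

|N(S)| = 2, |S| = 2
Hall's condition: |N(S)| ≥ |S| is satisfied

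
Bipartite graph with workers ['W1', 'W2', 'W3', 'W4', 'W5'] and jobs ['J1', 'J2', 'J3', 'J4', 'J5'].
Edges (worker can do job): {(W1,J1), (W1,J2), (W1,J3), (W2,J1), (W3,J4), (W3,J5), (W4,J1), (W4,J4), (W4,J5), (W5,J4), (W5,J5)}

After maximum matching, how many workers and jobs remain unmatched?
Unmatched: 1 workers, 1 jobs

Maximum matching size: 4
Workers: 5 total, 4 matched, 1 unmatched
Jobs: 5 total, 4 matched, 1 unmatched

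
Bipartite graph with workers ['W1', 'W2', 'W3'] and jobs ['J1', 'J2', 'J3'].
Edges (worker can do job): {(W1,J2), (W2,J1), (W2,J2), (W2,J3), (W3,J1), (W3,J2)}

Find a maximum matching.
Matching: {(W1,J2), (W2,J3), (W3,J1)}

Maximum matching (size 3):
  W1 → J2
  W2 → J3
  W3 → J1

Each worker is assigned to at most one job, and each job to at most one worker.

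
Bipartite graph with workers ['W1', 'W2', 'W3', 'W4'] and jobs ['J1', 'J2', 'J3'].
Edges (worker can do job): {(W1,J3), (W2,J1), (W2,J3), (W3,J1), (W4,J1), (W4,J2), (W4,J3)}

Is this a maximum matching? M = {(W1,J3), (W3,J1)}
No, size 2 is not maximum

Proposed matching has size 2.
Maximum matching size for this graph: 3.

This is NOT maximum - can be improved to size 3.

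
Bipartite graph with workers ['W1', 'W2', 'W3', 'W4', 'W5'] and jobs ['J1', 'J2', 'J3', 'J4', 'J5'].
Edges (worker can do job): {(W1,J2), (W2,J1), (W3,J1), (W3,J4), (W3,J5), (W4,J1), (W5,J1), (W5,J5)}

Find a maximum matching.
Matching: {(W1,J2), (W3,J4), (W4,J1), (W5,J5)}

Maximum matching (size 4):
  W1 → J2
  W3 → J4
  W4 → J1
  W5 → J5

Each worker is assigned to at most one job, and each job to at most one worker.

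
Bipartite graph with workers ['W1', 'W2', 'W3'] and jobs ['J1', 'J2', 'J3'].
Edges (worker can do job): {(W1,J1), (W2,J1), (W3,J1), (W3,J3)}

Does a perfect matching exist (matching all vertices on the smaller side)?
No, maximum matching has size 2 < 3

Maximum matching has size 2, need 3 for perfect matching.
Unmatched workers: ['W2']
Unmatched jobs: ['J2']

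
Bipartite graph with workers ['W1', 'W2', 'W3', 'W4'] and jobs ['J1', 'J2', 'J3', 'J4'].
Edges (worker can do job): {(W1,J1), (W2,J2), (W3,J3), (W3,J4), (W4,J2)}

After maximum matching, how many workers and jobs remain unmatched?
Unmatched: 1 workers, 1 jobs

Maximum matching size: 3
Workers: 4 total, 3 matched, 1 unmatched
Jobs: 4 total, 3 matched, 1 unmatched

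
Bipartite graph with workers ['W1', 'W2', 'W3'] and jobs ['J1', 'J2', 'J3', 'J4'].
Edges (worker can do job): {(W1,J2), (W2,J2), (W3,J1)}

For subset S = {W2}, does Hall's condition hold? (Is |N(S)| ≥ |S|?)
Yes: |N(S)| = 1, |S| = 1

Subset S = {W2}
Neighbors N(S) = {J2}

|N(S)| = 1, |S| = 1
Hall's condition: |N(S)| ≥ |S| is satisfied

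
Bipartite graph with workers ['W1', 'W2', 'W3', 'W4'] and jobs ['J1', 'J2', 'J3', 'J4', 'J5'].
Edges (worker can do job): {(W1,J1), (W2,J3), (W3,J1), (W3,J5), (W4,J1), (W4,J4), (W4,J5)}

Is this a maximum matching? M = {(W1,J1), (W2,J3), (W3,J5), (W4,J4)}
Yes, size 4 is maximum

Proposed matching has size 4.
Maximum matching size for this graph: 4.

This is a maximum matching.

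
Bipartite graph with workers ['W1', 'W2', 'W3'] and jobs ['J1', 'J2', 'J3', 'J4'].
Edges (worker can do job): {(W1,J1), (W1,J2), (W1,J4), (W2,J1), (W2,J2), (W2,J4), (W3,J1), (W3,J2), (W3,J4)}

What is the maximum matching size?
Maximum matching size = 3

Maximum matching: {(W1,J4), (W2,J2), (W3,J1)}
Size: 3

This assigns 3 workers to 3 distinct jobs.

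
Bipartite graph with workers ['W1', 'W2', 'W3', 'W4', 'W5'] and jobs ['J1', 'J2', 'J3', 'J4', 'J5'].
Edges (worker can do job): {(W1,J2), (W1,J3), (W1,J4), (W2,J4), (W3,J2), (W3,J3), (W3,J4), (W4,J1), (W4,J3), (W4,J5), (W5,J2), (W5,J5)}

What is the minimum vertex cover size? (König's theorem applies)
Minimum vertex cover size = 5

By König's theorem: in bipartite graphs,
min vertex cover = max matching = 5

Maximum matching has size 5, so minimum vertex cover also has size 5.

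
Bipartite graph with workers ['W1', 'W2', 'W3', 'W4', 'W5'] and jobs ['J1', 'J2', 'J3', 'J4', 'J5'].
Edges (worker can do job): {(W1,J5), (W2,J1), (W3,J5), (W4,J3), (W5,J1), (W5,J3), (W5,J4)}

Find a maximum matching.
Matching: {(W2,J1), (W3,J5), (W4,J3), (W5,J4)}

Maximum matching (size 4):
  W2 → J1
  W3 → J5
  W4 → J3
  W5 → J4

Each worker is assigned to at most one job, and each job to at most one worker.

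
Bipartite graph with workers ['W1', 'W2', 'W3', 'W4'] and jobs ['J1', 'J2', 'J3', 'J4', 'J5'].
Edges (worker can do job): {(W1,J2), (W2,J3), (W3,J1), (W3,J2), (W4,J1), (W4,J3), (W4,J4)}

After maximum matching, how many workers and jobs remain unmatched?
Unmatched: 0 workers, 1 jobs

Maximum matching size: 4
Workers: 4 total, 4 matched, 0 unmatched
Jobs: 5 total, 4 matched, 1 unmatched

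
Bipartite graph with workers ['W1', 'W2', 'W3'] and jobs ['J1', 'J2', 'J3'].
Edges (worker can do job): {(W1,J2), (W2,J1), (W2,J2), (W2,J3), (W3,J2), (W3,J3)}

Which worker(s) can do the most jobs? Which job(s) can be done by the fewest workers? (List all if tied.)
Most versatile: W2 (3 jobs); Least covered: J1 (1 workers)

Worker degrees (jobs they can do): W1:1, W2:3, W3:2
Job degrees (workers who can do it): J1:1, J2:3, J3:2

Maximum worker degree is 3, achieved by: W2
Minimum job degree is 1, achieved by: J1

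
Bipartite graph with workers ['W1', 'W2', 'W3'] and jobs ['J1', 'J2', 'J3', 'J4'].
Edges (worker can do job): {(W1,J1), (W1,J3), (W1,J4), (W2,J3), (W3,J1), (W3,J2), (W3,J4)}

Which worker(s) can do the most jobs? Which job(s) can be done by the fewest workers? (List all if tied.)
Most versatile: W1, W3 (3 jobs); Least covered: J2 (1 workers)

Worker degrees (jobs they can do): W1:3, W2:1, W3:3
Job degrees (workers who can do it): J1:2, J2:1, J3:2, J4:2

Maximum worker degree is 3, achieved by: W1, W3
Minimum job degree is 1, achieved by: J2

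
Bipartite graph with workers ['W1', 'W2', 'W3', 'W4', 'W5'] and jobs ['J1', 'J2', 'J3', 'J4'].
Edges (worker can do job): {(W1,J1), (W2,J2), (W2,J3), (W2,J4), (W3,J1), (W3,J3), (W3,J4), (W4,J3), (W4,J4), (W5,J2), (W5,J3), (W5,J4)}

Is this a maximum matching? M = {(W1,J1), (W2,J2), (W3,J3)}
No, size 3 is not maximum

Proposed matching has size 3.
Maximum matching size for this graph: 4.

This is NOT maximum - can be improved to size 4.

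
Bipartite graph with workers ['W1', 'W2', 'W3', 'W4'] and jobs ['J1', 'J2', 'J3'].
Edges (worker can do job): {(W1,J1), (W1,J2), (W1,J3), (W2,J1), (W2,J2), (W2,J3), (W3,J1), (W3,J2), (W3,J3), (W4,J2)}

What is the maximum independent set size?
Maximum independent set = 4

By König's theorem:
- Min vertex cover = Max matching = 3
- Max independent set = Total vertices - Min vertex cover
- Max independent set = 7 - 3 = 4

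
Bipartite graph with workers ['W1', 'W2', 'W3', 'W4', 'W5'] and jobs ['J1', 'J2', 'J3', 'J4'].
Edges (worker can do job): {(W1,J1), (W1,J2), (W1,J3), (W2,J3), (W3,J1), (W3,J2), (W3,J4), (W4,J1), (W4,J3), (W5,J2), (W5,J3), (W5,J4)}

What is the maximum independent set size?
Maximum independent set = 5

By König's theorem:
- Min vertex cover = Max matching = 4
- Max independent set = Total vertices - Min vertex cover
- Max independent set = 9 - 4 = 5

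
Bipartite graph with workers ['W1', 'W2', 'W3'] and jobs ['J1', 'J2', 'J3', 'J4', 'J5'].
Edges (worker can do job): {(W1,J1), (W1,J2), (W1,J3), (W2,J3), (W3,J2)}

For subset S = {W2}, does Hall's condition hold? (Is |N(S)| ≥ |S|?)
Yes: |N(S)| = 1, |S| = 1

Subset S = {W2}
Neighbors N(S) = {J3}

|N(S)| = 1, |S| = 1
Hall's condition: |N(S)| ≥ |S| is satisfied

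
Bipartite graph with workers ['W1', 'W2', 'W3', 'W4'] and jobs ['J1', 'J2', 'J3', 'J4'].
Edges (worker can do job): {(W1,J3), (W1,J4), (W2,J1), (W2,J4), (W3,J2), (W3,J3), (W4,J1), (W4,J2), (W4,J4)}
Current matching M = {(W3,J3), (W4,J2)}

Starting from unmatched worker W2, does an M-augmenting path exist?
Yes: W2 → J1

An M-augmenting path alternates non-matching / matching edges, starting and ending at unmatched vertices.
Path: W2 → J1
(J1 is unmatched in M, so the path is augmenting.)
Flipping edges along this path would increase |M| from 2 to 3.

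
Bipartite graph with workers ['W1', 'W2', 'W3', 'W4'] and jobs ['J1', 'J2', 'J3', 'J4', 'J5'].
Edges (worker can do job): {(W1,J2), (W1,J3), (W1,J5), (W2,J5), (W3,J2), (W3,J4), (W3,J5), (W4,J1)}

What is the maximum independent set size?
Maximum independent set = 5

By König's theorem:
- Min vertex cover = Max matching = 4
- Max independent set = Total vertices - Min vertex cover
- Max independent set = 9 - 4 = 5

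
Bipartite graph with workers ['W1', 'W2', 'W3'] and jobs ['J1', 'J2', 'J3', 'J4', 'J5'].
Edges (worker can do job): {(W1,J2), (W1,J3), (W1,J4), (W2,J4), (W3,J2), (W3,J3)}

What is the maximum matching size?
Maximum matching size = 3

Maximum matching: {(W1,J3), (W2,J4), (W3,J2)}
Size: 3

This assigns 3 workers to 3 distinct jobs.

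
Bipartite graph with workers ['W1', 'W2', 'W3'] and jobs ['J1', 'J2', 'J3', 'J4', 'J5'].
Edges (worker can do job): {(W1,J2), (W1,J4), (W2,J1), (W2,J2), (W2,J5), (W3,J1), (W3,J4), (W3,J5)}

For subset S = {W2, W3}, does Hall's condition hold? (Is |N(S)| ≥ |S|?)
Yes: |N(S)| = 4, |S| = 2

Subset S = {W2, W3}
Neighbors N(S) = {J1, J2, J4, J5}

|N(S)| = 4, |S| = 2
Hall's condition: |N(S)| ≥ |S| is satisfied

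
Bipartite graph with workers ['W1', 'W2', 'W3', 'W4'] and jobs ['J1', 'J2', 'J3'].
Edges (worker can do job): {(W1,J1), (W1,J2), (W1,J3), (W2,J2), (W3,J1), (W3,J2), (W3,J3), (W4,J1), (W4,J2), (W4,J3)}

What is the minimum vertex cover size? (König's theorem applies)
Minimum vertex cover size = 3

By König's theorem: in bipartite graphs,
min vertex cover = max matching = 3

Maximum matching has size 3, so minimum vertex cover also has size 3.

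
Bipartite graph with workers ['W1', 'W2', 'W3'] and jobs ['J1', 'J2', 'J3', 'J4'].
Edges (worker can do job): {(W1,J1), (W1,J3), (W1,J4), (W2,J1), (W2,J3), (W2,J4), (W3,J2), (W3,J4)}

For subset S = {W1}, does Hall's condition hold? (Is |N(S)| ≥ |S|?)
Yes: |N(S)| = 3, |S| = 1

Subset S = {W1}
Neighbors N(S) = {J1, J3, J4}

|N(S)| = 3, |S| = 1
Hall's condition: |N(S)| ≥ |S| is satisfied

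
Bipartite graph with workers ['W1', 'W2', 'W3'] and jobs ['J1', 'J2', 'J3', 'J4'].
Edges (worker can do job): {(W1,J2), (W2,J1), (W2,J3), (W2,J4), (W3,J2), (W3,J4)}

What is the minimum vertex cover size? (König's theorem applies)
Minimum vertex cover size = 3

By König's theorem: in bipartite graphs,
min vertex cover = max matching = 3

Maximum matching has size 3, so minimum vertex cover also has size 3.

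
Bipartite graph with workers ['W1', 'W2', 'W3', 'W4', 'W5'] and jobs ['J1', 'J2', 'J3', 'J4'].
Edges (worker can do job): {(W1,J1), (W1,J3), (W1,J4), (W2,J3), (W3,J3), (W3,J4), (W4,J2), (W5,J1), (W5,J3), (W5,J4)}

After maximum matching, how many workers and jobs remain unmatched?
Unmatched: 1 workers, 0 jobs

Maximum matching size: 4
Workers: 5 total, 4 matched, 1 unmatched
Jobs: 4 total, 4 matched, 0 unmatched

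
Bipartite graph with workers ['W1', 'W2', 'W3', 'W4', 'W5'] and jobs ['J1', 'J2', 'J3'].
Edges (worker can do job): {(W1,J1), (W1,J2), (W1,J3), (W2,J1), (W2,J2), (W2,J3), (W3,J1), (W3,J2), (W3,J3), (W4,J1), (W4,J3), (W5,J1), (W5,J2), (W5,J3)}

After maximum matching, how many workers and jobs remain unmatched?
Unmatched: 2 workers, 0 jobs

Maximum matching size: 3
Workers: 5 total, 3 matched, 2 unmatched
Jobs: 3 total, 3 matched, 0 unmatched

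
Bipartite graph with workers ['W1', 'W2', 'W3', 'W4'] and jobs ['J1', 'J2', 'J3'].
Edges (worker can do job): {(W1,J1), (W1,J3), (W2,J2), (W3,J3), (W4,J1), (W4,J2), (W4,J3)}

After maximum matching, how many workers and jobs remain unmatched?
Unmatched: 1 workers, 0 jobs

Maximum matching size: 3
Workers: 4 total, 3 matched, 1 unmatched
Jobs: 3 total, 3 matched, 0 unmatched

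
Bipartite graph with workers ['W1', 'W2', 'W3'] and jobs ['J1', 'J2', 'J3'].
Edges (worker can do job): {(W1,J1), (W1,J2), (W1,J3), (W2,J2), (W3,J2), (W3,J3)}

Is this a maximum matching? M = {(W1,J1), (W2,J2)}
No, size 2 is not maximum

Proposed matching has size 2.
Maximum matching size for this graph: 3.

This is NOT maximum - can be improved to size 3.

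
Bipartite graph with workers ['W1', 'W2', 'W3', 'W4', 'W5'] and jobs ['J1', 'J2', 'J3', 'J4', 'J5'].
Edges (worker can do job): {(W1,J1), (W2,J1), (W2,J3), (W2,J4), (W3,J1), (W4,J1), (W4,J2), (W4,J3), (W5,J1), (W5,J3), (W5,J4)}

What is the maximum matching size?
Maximum matching size = 4

Maximum matching: {(W2,J4), (W3,J1), (W4,J2), (W5,J3)}
Size: 4

This assigns 4 workers to 4 distinct jobs.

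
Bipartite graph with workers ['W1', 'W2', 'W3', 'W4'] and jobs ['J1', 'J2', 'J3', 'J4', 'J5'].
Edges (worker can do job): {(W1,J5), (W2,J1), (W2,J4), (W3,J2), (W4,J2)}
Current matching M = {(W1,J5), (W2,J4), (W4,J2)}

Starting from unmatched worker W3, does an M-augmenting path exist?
No augmenting path from W3

Alternating search from W3 reaches jobs: {J2}.
Every reachable job is already matched in M, and following those matched edges back to workers exposes no further unvisited jobs.
No M-augmenting path from W3 exists.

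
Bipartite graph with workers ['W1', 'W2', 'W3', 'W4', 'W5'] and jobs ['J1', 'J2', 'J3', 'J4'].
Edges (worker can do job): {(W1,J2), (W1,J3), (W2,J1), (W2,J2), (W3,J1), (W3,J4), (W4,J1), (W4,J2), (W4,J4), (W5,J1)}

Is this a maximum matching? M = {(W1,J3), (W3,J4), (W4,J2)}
No, size 3 is not maximum

Proposed matching has size 3.
Maximum matching size for this graph: 4.

This is NOT maximum - can be improved to size 4.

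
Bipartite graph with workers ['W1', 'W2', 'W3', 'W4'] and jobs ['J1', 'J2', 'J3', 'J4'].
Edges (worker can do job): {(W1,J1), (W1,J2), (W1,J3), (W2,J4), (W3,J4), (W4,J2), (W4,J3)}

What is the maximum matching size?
Maximum matching size = 3

Maximum matching: {(W1,J1), (W3,J4), (W4,J3)}
Size: 3

This assigns 3 workers to 3 distinct jobs.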